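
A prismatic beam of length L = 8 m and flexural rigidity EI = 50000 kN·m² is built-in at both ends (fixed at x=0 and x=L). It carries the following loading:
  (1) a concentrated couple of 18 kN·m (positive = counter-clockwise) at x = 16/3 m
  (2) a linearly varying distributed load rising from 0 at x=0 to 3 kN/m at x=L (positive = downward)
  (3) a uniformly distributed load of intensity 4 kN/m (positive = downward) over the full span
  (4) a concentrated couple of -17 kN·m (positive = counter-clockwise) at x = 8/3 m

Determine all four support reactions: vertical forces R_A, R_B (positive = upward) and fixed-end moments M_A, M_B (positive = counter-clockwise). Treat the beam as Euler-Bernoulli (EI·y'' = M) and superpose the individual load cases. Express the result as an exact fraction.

Load 1 — applied couple M₀=18 kN·m at a=16/3 m (b=L-a=8/3):
  R_A = 6M₀ab/L³ = 6·18·(16/3)·(8/3)/8³ = 3 kN
  M_A = M₀b(2a-b)/L² = 18·(8/3)·(2·(16/3)-(8/3))/8² = 6 kN·m
  R_B = -6M₀ab/L³ = -6·18·(16/3)·(8/3)/8³ = -3 kN
  M_B = M₀a(2b-a)/L² = 18·(16/3)·(2·(8/3)-(16/3))/8² = 0 kN·m
Load 2 — triangular load w₀=3 kN/m (0→w₀ over full span):
  R_A = 3w₀L/20 = 3·3·8/20 = 18/5 kN
  M_A = w₀L²/30 = 3·8²/30 = 32/5 kN·m
  R_B = 7w₀L/20 = 7·3·8/20 = 42/5 kN
  M_B = -w₀L²/20 = -3·8²/20 = -48/5 kN·m
Load 3 — uniform load w=4 kN/m over full span:
  R_A = wL/2 = 4·8/2 = 16 kN
  M_A = wL²/12 = 4·8²/12 = 64/3 kN·m
  R_B = wL/2 = 4·8/2 = 16 kN
  M_B = -wL²/12 = -4·8²/12 = -64/3 kN·m
Load 4 — applied couple M₀=-17 kN·m at a=8/3 m (b=L-a=16/3):
  R_A = 6M₀ab/L³ = 6·(-17)·(8/3)·(16/3)/8³ = -17/6 kN
  M_A = M₀b(2a-b)/L² = (-17)·(16/3)·(2·(8/3)-(16/3))/8² = 0 kN·m
  R_B = -6M₀ab/L³ = -6·(-17)·(8/3)·(16/3)/8³ = 17/6 kN
  M_B = M₀a(2b-a)/L² = (-17)·(8/3)·(2·(16/3)-(8/3))/8² = -17/3 kN·m
Superposition: R_A = 593/30 kN, M_A = 506/15 kN·m, R_B = 727/30 kN, M_B = -183/5 kN·m

R_A = 593/30 kN, M_A = 506/15 kN·m, R_B = 727/30 kN, M_B = -183/5 kN·m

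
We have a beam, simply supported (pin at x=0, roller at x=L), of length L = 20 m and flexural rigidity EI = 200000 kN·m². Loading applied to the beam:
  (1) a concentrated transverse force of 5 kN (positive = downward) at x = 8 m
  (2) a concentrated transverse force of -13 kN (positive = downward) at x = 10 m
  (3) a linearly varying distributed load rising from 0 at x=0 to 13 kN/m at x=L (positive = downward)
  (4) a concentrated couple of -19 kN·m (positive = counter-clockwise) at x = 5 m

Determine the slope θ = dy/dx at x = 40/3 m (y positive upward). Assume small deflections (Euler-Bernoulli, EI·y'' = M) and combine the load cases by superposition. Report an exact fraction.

θ(40/3) = 1732123/388800000 rad

Load 1 — point force P=5 kN at a=8 m (b=L-a=12):
  θ_1 = -Pa(2L²-6Lx+3x²+a²)/(6LEI)  [x>a] = -5·8·(2·20²-6·20·(40/3)+3·(40/3)²+8²)/(6·20·200000) = 19/56250 rad
Load 2 — point force P=-13 kN at a=10 m (b=L-a=10):
  θ_2 = -Pa(2L²-6Lx+3x²+a²)/(6LEI)  [x>a] = -(-13)·10·(2·20²-6·20·(40/3)+3·(40/3)²+10²)/(6·20·200000) = -13/14400 rad
Load 3 — triangular load w₀=13 kN/m (0→w₀ over full span):
  θ_3 = -w₀(7L⁴-30L²x²+15x⁴)/(360LEI) = -13·(7·20⁴-30·20²·(40/3)²+15·(40/3)⁴)/(360·20·200000) = 1183/243000 rad
Load 4 — applied couple M₀=-19 kN·m at a=5 m (b=L-a=15):
  θ_4 = (M₀x²/(2L)-M₀(x-a)+C₁)/EI  [x>a] with C₁=M₀(3b²-L²)/(6L)=-1045/24 = ((-19)·(40/3)²/(2·20)-(-19)·((40/3)-5)+(-1045/24))/200000 = 437/2880000 rad
Superposition: θ = Σ θ_i = 1732123/388800000 rad ≈ 0.004455 rad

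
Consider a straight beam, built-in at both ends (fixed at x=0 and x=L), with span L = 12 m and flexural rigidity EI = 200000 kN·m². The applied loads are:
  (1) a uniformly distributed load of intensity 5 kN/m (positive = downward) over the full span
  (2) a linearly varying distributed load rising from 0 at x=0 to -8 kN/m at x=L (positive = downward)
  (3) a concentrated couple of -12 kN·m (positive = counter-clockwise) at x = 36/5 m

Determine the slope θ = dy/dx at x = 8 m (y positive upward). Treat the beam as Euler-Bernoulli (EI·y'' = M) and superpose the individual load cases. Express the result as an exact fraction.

Load 1 — uniform load w=5 kN/m over full span:
  θ_1 = -wx(L-x)(L-2x)/(12EI) = -5·8·(12-8)·(12-2·8)/(12·200000) = 1/3750 rad
Load 2 — triangular load w₀=-8 kN/m (0→w₀ over full span):
  θ_2 = -w₀(2x(L-x)(L-2x)(x+2L)+x²(L-x)²)/(120LEI) = -(-8)·(2·8·(12-8)·(12-2·8)·(8+2·12)+8²·(12-8)²)/(120·12·200000) = -28/140625 rad
Load 3 — applied couple M₀=-12 kN·m at a=36/5 m (b=L-a=24/5):
  θ_3 = (R_Ax²/2 - M_Ax - M₀(x-a))/EI  [x>a] with R_A=-36/25, M_A=-96/25 = ((-36/25)·8²/2 - (-96/25)·8 - (-12)·(8-(36/5)))/200000 = -9/312500 rad
Superposition: θ = Σ θ_i = 109/2812500 rad ≈ 0.000039 rad

θ(8) = 109/2812500 rad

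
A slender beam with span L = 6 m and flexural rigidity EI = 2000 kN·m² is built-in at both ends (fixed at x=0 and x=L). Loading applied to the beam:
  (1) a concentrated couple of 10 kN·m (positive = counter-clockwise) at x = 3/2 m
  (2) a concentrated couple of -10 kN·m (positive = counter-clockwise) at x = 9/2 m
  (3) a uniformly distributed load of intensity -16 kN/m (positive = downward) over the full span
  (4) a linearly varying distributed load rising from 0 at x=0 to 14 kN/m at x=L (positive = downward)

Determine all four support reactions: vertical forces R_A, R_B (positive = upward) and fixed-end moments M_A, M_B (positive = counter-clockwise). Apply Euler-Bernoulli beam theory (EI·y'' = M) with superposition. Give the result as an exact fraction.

R_A = -177/5 kN, M_A = -181/5 kN·m, R_B = -93/5 kN, M_B = 139/5 kN·m

Load 1 — applied couple M₀=10 kN·m at a=3/2 m (b=L-a=9/2):
  R_A = 6M₀ab/L³ = 6·10·(3/2)·(9/2)/6³ = 15/8 kN
  M_A = M₀b(2a-b)/L² = 10·(9/2)·(2·(3/2)-(9/2))/6² = -15/8 kN·m
  R_B = -6M₀ab/L³ = -6·10·(3/2)·(9/2)/6³ = -15/8 kN
  M_B = M₀a(2b-a)/L² = 10·(3/2)·(2·(9/2)-(3/2))/6² = 25/8 kN·m
Load 2 — applied couple M₀=-10 kN·m at a=9/2 m (b=L-a=3/2):
  R_A = 6M₀ab/L³ = 6·(-10)·(9/2)·(3/2)/6³ = -15/8 kN
  M_A = M₀b(2a-b)/L² = (-10)·(3/2)·(2·(9/2)-(3/2))/6² = -25/8 kN·m
  R_B = -6M₀ab/L³ = -6·(-10)·(9/2)·(3/2)/6³ = 15/8 kN
  M_B = M₀a(2b-a)/L² = (-10)·(9/2)·(2·(3/2)-(9/2))/6² = 15/8 kN·m
Load 3 — uniform load w=-16 kN/m over full span:
  R_A = wL/2 = (-16)·6/2 = -48 kN
  M_A = wL²/12 = (-16)·6²/12 = -48 kN·m
  R_B = wL/2 = (-16)·6/2 = -48 kN
  M_B = -wL²/12 = -(-16)·6²/12 = 48 kN·m
Load 4 — triangular load w₀=14 kN/m (0→w₀ over full span):
  R_A = 3w₀L/20 = 3·14·6/20 = 63/5 kN
  M_A = w₀L²/30 = 14·6²/30 = 84/5 kN·m
  R_B = 7w₀L/20 = 7·14·6/20 = 147/5 kN
  M_B = -w₀L²/20 = -14·6²/20 = -126/5 kN·m
Superposition: R_A = -177/5 kN, M_A = -181/5 kN·m, R_B = -93/5 kN, M_B = 139/5 kN·m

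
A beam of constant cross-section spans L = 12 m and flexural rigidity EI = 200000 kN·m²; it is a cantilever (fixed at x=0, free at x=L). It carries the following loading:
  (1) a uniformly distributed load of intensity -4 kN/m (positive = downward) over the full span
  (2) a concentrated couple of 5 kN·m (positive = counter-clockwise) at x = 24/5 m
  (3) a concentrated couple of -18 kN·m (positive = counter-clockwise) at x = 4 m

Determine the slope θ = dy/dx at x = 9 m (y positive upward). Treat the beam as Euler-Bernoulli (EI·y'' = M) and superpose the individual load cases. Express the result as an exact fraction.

Load 1 — uniform load w=-4 kN/m over full span:
  θ_1 = -wx(x²-3Lx+3L²)/(6EI) = -(-4)·9·(9²-3·12·9+3·12²)/(6·200000) = 567/100000 rad
Load 2 — applied couple M₀=5 kN·m at a=24/5 m (b=L-a=36/5):
  θ_2 = M₀a/EI  [x>a] = 5·(24/5)/200000 = 3/25000 rad
Load 3 — applied couple M₀=-18 kN·m at a=4 m (b=L-a=8):
  θ_3 = M₀a/EI  [x>a] = (-18)·4/200000 = -9/25000 rad
Superposition: θ = Σ θ_i = 543/100000 rad ≈ 0.005430 rad

θ(9) = 543/100000 rad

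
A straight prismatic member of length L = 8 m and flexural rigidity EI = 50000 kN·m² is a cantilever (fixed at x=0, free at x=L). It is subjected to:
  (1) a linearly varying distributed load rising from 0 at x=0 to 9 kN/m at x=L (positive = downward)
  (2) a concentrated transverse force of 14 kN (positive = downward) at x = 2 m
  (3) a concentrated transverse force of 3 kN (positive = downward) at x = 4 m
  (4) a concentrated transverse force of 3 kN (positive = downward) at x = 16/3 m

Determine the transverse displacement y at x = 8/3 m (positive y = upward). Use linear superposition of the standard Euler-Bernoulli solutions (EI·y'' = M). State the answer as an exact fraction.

Load 1 — triangular load w₀=9 kN/m (0→w₀ over full span):
  y_1 = (w₀Lx³/12-w₀L²x²/6-w₀x⁵/(120L))/EI = (9·8·(8/3)³/12-9·8²·(8/3)²/6-9·(8/3)⁵/(120·8))/50000 = -14432/1265625 m
Load 2 — point force P=14 kN at a=2 m (b=L-a=6):
  y_2 = -Pa²(3x-a)/(6EI)  [x>a] = -14·2²·(3·(8/3)-2)/(6·50000) = -7/6250 m
Load 3 — point force P=3 kN at a=4 m (b=L-a=4):
  y_3 = -Px²(3a-x)/(6EI)  [x≤a] = -3·(8/3)²·(3·4-(8/3))/(6·50000) = -56/84375 m
Load 4 — point force P=3 kN at a=16/3 m (b=L-a=8/3):
  y_4 = -Px²(3a-x)/(6EI)  [x≤a] = -3·(8/3)²·(3·(16/3)-(8/3))/(6·50000) = -16/16875 m
Superposition: y = Σ y_i = -35779/2531250 m ≈ -0.014135 m

y(8/3) = -35779/2531250 m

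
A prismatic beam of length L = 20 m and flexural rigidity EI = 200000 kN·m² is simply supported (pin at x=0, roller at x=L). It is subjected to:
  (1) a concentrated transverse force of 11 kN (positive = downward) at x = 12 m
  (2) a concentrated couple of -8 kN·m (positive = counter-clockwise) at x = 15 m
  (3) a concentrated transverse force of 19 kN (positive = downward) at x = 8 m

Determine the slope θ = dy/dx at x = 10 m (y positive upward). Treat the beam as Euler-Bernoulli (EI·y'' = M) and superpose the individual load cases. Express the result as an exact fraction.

Load 1 — point force P=11 kN at a=12 m (b=L-a=8):
  θ_1 = -Pb(L²-b²-3x²)/(6LEI)  [x≤a] = -11·8·(20²-8²-3·10²)/(6·20·200000) = -33/250000 rad
Load 2 — applied couple M₀=-8 kN·m at a=15 m (b=L-a=5):
  θ_2 = (M₀x²/(2L)+C₁)/EI  [x≤a] with C₁=M₀(3b²-L²)/(6L)=65/3 = ((-8)·10²/(2·20)+(65/3))/200000 = 1/120000 rad
Load 3 — point force P=19 kN at a=8 m (b=L-a=12):
  θ_3 = -Pa(2L²-6Lx+3x²+a²)/(6LEI)  [x>a] = -19·8·(2·20²-6·20·10+3·10²+8²)/(6·20·200000) = 57/250000 rad
Superposition: θ = Σ θ_i = 313/3000000 rad ≈ 0.000104 rad

θ(10) = 313/3000000 rad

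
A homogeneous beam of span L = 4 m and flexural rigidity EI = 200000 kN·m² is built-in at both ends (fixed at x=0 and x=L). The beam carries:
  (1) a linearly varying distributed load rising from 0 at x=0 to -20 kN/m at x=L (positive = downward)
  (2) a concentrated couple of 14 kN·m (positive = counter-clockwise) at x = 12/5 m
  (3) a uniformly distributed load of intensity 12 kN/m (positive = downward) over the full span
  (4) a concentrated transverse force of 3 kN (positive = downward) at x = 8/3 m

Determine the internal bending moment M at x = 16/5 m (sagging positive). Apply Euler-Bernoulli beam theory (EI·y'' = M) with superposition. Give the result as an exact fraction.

Load 1 — triangular load w₀=-20 kN/m (0→w₀ over full span):
  M_1 = 3w₀Lx/20 - w₀L²/30 - w₀x³/(6L) = 3·(-20)·4·(16/5)/20 - (-20)·4²/30 - (-20)·(16/5)³/(6·4) = -32/75 kN·m
Load 2 — applied couple M₀=14 kN·m at a=12/5 m (b=L-a=8/5):
  M_2 = R_Ax - M_A - M₀  [x>a] with R_A=126/25, M_A=112/25 = (126/25)·(16/5) - (112/25) - 14 = -294/125 kN·m
Load 3 — uniform load w=12 kN/m over full span:
  M_3 = wLx/2 - wL²/12 - wx²/2 = 12·4·(16/5)/2 - 12·4²/12 - 12·(16/5)²/2 = -16/25 kN·m
Load 4 — point force P=3 kN at a=8/3 m (b=L-a=4/3):
  M_4 = Pa²(a+3b)(L-x)/L³ - Pa²b/L²  [x>a] = 3·(8/3)²·((8/3)+3·(4/3))·(4-(16/5))/4³ - 3·(8/3)²·(4/3)/4² = 0 kN·m
Superposition: M = Σ M_i = -1282/375 kN·m ≈ -3.418667 kN·m

M(16/5) = -1282/375 kN·m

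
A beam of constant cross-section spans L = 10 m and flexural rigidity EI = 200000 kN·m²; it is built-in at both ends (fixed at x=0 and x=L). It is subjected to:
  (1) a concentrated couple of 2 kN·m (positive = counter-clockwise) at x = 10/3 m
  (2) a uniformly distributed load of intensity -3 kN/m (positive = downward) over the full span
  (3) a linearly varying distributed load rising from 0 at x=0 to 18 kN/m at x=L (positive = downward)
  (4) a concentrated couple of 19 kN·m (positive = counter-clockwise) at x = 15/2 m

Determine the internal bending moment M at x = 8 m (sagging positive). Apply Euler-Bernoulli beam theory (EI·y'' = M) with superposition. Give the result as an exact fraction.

M(8) = -1033/240 kN·m

Load 1 — applied couple M₀=2 kN·m at a=10/3 m (b=L-a=20/3):
  M_1 = R_Ax - M_A - M₀  [x>a] with R_A=4/15, M_A=0 = (4/15)·8 - 0 - 2 = 2/15 kN·m
Load 2 — uniform load w=-3 kN/m over full span:
  M_2 = wLx/2 - wL²/12 - wx²/2 = (-3)·10·8/2 - (-3)·10²/12 - (-3)·8²/2 = 1 kN·m
Load 3 — triangular load w₀=18 kN/m (0→w₀ over full span):
  M_3 = 3w₀Lx/20 - w₀L²/30 - w₀x³/(6L) = 3·18·10·8/20 - 18·10²/30 - 18·8³/(6·10) = 12/5 kN·m
Load 4 — applied couple M₀=19 kN·m at a=15/2 m (b=L-a=5/2):
  M_4 = R_Ax - M_A - M₀  [x>a] with R_A=171/80, M_A=95/16 = (171/80)·8 - (95/16) - 19 = -627/80 kN·m
Superposition: M = Σ M_i = -1033/240 kN·m ≈ -4.304167 kN·m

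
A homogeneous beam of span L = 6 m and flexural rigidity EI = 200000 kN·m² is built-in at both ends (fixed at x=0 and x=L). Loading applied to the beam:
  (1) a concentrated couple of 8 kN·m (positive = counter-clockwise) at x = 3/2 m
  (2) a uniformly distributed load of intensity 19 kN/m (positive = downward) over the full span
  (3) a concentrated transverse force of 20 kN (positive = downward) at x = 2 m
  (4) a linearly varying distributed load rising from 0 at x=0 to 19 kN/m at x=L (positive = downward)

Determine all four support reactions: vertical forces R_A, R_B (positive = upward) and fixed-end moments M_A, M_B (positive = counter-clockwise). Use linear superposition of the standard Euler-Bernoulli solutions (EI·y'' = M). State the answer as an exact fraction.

Load 1 — applied couple M₀=8 kN·m at a=3/2 m (b=L-a=9/2):
  R_A = 6M₀ab/L³ = 6·8·(3/2)·(9/2)/6³ = 3/2 kN
  M_A = M₀b(2a-b)/L² = 8·(9/2)·(2·(3/2)-(9/2))/6² = -3/2 kN·m
  R_B = -6M₀ab/L³ = -6·8·(3/2)·(9/2)/6³ = -3/2 kN
  M_B = M₀a(2b-a)/L² = 8·(3/2)·(2·(9/2)-(3/2))/6² = 5/2 kN·m
Load 2 — uniform load w=19 kN/m over full span:
  R_A = wL/2 = 19·6/2 = 57 kN
  M_A = wL²/12 = 19·6²/12 = 57 kN·m
  R_B = wL/2 = 19·6/2 = 57 kN
  M_B = -wL²/12 = -19·6²/12 = -57 kN·m
Load 3 — point force P=20 kN at a=2 m (b=L-a=4):
  R_A = Pb²(3a+b)/L³ = 20·4²·(3·2+4)/6³ = 400/27 kN
  M_A = Pab²/L² = 20·2·4²/6² = 160/9 kN·m
  R_B = Pa²(a+3b)/L³ = 20·2²·(2+3·4)/6³ = 140/27 kN
  M_B = -Pa²b/L² = -20·2²·4/6² = -80/9 kN·m
Load 4 — triangular load w₀=19 kN/m (0→w₀ over full span):
  R_A = 3w₀L/20 = 3·19·6/20 = 171/10 kN
  M_A = w₀L²/30 = 19·6²/30 = 114/5 kN·m
  R_B = 7w₀L/20 = 7·19·6/20 = 399/10 kN
  M_B = -w₀L²/20 = -19·6²/20 = -171/5 kN·m
Superposition: R_A = 12206/135 kN, M_A = 8647/90 kN·m, R_B = 13579/135 kN, M_B = -8783/90 kN·m

R_A = 12206/135 kN, M_A = 8647/90 kN·m, R_B = 13579/135 kN, M_B = -8783/90 kN·m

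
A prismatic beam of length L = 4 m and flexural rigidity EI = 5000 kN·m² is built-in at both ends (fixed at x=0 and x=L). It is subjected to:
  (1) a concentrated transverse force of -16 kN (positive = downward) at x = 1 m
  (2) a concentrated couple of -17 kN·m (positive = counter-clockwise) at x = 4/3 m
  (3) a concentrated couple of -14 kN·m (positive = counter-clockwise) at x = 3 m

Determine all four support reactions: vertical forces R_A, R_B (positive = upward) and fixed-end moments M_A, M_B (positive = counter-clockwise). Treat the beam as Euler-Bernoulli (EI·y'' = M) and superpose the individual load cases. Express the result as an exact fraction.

R_A = -1109/48 kN, M_A = -107/8 kN·m, R_B = 341/48 kN, M_B = -1/24 kN·m

Load 1 — point force P=-16 kN at a=1 m (b=L-a=3):
  R_A = Pb²(3a+b)/L³ = (-16)·3²·(3·1+3)/4³ = -27/2 kN
  M_A = Pab²/L² = (-16)·1·3²/4² = -9 kN·m
  R_B = Pa²(a+3b)/L³ = (-16)·1²·(1+3·3)/4³ = -5/2 kN
  M_B = -Pa²b/L² = -(-16)·1²·3/4² = 3 kN·m
Load 2 — applied couple M₀=-17 kN·m at a=4/3 m (b=L-a=8/3):
  R_A = 6M₀ab/L³ = 6·(-17)·(4/3)·(8/3)/4³ = -17/3 kN
  M_A = M₀b(2a-b)/L² = (-17)·(8/3)·(2·(4/3)-(8/3))/4² = 0 kN·m
  R_B = -6M₀ab/L³ = -6·(-17)·(4/3)·(8/3)/4³ = 17/3 kN
  M_B = M₀a(2b-a)/L² = (-17)·(4/3)·(2·(8/3)-(4/3))/4² = -17/3 kN·m
Load 3 — applied couple M₀=-14 kN·m at a=3 m (b=L-a=1):
  R_A = 6M₀ab/L³ = 6·(-14)·3·1/4³ = -63/16 kN
  M_A = M₀b(2a-b)/L² = (-14)·1·(2·3-1)/4² = -35/8 kN·m
  R_B = -6M₀ab/L³ = -6·(-14)·3·1/4³ = 63/16 kN
  M_B = M₀a(2b-a)/L² = (-14)·3·(2·1-3)/4² = 21/8 kN·m
Superposition: R_A = -1109/48 kN, M_A = -107/8 kN·m, R_B = 341/48 kN, M_B = -1/24 kN·m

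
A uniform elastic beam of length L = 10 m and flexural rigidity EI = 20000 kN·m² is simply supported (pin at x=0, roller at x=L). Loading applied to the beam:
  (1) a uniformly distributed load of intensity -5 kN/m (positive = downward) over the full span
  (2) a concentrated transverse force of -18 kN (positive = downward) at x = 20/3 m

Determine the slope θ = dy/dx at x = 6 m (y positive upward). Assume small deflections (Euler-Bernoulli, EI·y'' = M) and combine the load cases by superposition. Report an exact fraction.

Load 1 — uniform load w=-5 kN/m over full span:
  θ_1 = -w(L³-6Lx²+4x³)/(24EI) = -(-5)·(10³-6·10·6²+4·6³)/(24·20000) = -37/12000 rad
Load 2 — point force P=-18 kN at a=20/3 m (b=L-a=10/3):
  θ_2 = -Pb(L²-b²-3x²)/(6LEI)  [x≤a] = -(-18)·(10/3)·(10²-(10/3)²-3·6²)/(6·10·20000) = -43/45000 rad
Superposition: θ = Σ θ_i = -727/180000 rad ≈ -0.004039 rad

θ(6) = -727/180000 rad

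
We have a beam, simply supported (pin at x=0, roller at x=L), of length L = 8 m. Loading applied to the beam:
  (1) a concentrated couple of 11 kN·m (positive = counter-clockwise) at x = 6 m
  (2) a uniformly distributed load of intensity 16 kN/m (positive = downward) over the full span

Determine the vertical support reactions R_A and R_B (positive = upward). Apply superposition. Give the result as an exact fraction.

Load 1 — applied couple M₀=11 kN·m at a=6 m (b=L-a=2):
  R_A = M₀/L = 11/8 kN
  R_B = -M₀/L = -11/8 kN
Load 2 — uniform load w=16 kN/m over full span:
  R_A = wL/2 = 16·8/2 = 64 kN
  R_B = wL/2 = 16·8/2 = 64 kN
Superposition: R_A = 523/8 kN, R_B = 501/8 kN

R_A = 523/8 kN, R_B = 501/8 kN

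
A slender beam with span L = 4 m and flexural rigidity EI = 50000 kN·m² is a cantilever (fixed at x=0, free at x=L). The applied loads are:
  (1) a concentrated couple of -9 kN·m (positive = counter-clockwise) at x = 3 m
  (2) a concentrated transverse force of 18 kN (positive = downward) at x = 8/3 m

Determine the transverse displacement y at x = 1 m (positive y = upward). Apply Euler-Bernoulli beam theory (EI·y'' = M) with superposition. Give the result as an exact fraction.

Load 1 — applied couple M₀=-9 kN·m at a=3 m (b=L-a=1):
  y_1 = M₀x²/(2EI)  [x≤a] = (-9)·1²/(2·50000) = -9/100000 m
Load 2 — point force P=18 kN at a=8/3 m (b=L-a=4/3):
  y_2 = -Px²(3a-x)/(6EI)  [x≤a] = -18·1²·(3·(8/3)-1)/(6·50000) = -21/50000 m
Superposition: y = Σ y_i = -51/100000 m ≈ -0.000510 m

y(1) = -51/100000 m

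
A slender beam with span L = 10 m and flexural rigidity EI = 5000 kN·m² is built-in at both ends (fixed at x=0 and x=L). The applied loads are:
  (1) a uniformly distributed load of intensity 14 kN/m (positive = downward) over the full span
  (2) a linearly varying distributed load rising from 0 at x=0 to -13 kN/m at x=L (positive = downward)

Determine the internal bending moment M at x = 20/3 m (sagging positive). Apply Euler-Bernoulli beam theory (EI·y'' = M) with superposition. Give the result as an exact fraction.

M(20/3) = 1330/81 kN·m

Load 1 — uniform load w=14 kN/m over full span:
  M_1 = wLx/2 - wL²/12 - wx²/2 = 14·10·(20/3)/2 - 14·10²/12 - 14·(20/3)²/2 = 350/9 kN·m
Load 2 — triangular load w₀=-13 kN/m (0→w₀ over full span):
  M_2 = 3w₀Lx/20 - w₀L²/30 - w₀x³/(6L) = 3·(-13)·10·(20/3)/20 - (-13)·10²/30 - (-13)·(20/3)³/(6·10) = -1820/81 kN·m
Superposition: M = Σ M_i = 1330/81 kN·m ≈ 16.419753 kN·m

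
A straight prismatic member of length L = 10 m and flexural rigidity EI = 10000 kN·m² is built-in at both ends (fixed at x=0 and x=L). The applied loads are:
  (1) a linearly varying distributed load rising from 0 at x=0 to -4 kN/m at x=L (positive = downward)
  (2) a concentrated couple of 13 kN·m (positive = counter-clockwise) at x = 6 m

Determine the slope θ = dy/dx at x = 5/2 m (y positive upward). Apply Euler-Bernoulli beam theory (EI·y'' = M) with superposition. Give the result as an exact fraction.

θ(5/2) = 3419/3200000 rad

Load 1 — triangular load w₀=-4 kN/m (0→w₀ over full span):
  θ_1 = -w₀(2x(L-x)(L-2x)(x+2L)+x²(L-x)²)/(120LEI) = -(-4)·(2·(5/2)·(10-(5/2))·(10-2·(5/2))·((5/2)+2·10)+(5/2)²·(10-(5/2))²)/(120·10·10000) = 39/25600 rad
Load 2 — applied couple M₀=13 kN·m at a=6 m (b=L-a=4):
  θ_2 = (R_Ax²/2 - M_Ax)/EI  [x≤a] with R_A=234/125, M_A=104/25 = ((234/125)·(5/2)²/2 - (104/25)·(5/2))/10000 = -91/200000 rad
Superposition: θ = Σ θ_i = 3419/3200000 rad ≈ 0.001068 rad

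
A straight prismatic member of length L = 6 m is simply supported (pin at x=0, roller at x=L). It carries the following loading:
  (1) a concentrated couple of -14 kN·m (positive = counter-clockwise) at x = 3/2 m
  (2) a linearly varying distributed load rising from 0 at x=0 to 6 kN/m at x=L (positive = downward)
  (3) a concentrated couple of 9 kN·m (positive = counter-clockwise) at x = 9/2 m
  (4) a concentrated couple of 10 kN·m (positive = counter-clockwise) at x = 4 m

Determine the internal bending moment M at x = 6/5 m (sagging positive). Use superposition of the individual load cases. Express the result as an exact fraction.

Load 1 — applied couple M₀=-14 kN·m at a=3/2 m (b=L-a=9/2):
  M_1 = M₀x/L  [x≤a] = (-14)·(6/5)/6 = -14/5 kN·m
Load 2 — triangular load w₀=6 kN/m (0→w₀ over full span):
  M_2 = w₀Lx/6 - w₀x³/(6L) = 6·6·(6/5)/6 - 6·(6/5)³/(6·6) = 864/125 kN·m
Load 3 — applied couple M₀=9 kN·m at a=9/2 m (b=L-a=3/2):
  M_3 = M₀x/L  [x≤a] = 9·(6/5)/6 = 9/5 kN·m
Load 4 — applied couple M₀=10 kN·m at a=4 m (b=L-a=2):
  M_4 = M₀x/L  [x≤a] = 10·(6/5)/6 = 2 kN·m
Superposition: M = Σ M_i = 989/125 kN·m ≈ 7.912000 kN·m

M(6/5) = 989/125 kN·m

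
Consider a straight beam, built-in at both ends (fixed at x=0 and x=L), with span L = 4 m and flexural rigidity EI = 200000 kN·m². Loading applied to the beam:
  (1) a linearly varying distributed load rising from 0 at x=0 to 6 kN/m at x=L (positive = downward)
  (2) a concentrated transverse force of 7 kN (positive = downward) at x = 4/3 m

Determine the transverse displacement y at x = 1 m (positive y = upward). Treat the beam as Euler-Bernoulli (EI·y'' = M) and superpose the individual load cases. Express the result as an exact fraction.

y(1) = -14401/1296000000 m

Load 1 — triangular load w₀=6 kN/m (0→w₀ over full span):
  y_1 = -w₀x²(L-x)²(x+2L)/(120LEI) = -6·1²·(4-1)²·(1+2·4)/(120·4·200000) = -81/16000000 m
Load 2 — point force P=7 kN at a=4/3 m (b=L-a=8/3):
  y_2 = -Pb²x²(3aL-(3a+b)x)/(6L³EI)  [x≤a] = -7·(8/3)²·1²·(3·(4/3)·4-(3·(4/3)+(8/3))·1)/(6·4³·200000) = -49/8100000 m
Superposition: y = Σ y_i = -14401/1296000000 m ≈ -0.000011 m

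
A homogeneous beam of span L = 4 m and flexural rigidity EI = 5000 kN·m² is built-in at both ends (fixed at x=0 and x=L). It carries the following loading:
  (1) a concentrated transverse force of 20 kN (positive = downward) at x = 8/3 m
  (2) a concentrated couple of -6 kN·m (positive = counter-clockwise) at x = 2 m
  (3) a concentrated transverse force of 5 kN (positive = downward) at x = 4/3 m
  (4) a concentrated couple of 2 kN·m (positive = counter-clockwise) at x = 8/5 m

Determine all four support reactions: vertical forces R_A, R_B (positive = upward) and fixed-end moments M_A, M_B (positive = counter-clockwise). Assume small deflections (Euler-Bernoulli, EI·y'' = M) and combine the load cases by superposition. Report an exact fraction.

Load 1 — point force P=20 kN at a=8/3 m (b=L-a=4/3):
  R_A = Pb²(3a+b)/L³ = 20·(4/3)²·(3·(8/3)+(4/3))/4³ = 140/27 kN
  M_A = Pab²/L² = 20·(8/3)·(4/3)²/4² = 160/27 kN·m
  R_B = Pa²(a+3b)/L³ = 20·(8/3)²·((8/3)+3·(4/3))/4³ = 400/27 kN
  M_B = -Pa²b/L² = -20·(8/3)²·(4/3)/4² = -320/27 kN·m
Load 2 — applied couple M₀=-6 kN·m at a=2 m (b=L-a=2):
  R_A = 6M₀ab/L³ = 6·(-6)·2·2/4³ = -9/4 kN
  M_A = M₀b(2a-b)/L² = (-6)·2·(2·2-2)/4² = -3/2 kN·m
  R_B = -6M₀ab/L³ = -6·(-6)·2·2/4³ = 9/4 kN
  M_B = M₀a(2b-a)/L² = (-6)·2·(2·2-2)/4² = -3/2 kN·m
Load 3 — point force P=5 kN at a=4/3 m (b=L-a=8/3):
  R_A = Pb²(3a+b)/L³ = 5·(8/3)²·(3·(4/3)+(8/3))/4³ = 100/27 kN
  M_A = Pab²/L² = 5·(4/3)·(8/3)²/4² = 80/27 kN·m
  R_B = Pa²(a+3b)/L³ = 5·(4/3)²·((4/3)+3·(8/3))/4³ = 35/27 kN
  M_B = -Pa²b/L² = -5·(4/3)²·(8/3)/4² = -40/27 kN·m
Load 4 — applied couple M₀=2 kN·m at a=8/5 m (b=L-a=12/5):
  R_A = 6M₀ab/L³ = 6·2·(8/5)·(12/5)/4³ = 18/25 kN
  M_A = M₀b(2a-b)/L² = 2·(12/5)·(2·(8/5)-(12/5))/4² = 6/25 kN·m
  R_B = -6M₀ab/L³ = -6·2·(8/5)·(12/5)/4³ = -18/25 kN
  M_B = M₀a(2b-a)/L² = 2·(8/5)·(2·(12/5)-(8/5))/4² = 16/25 kN·m
Superposition: R_A = 6623/900 kN, M_A = 3433/450 kN·m, R_B = 15877/900 kN, M_B = -2129/150 kN·m

R_A = 6623/900 kN, M_A = 3433/450 kN·m, R_B = 15877/900 kN, M_B = -2129/150 kN·m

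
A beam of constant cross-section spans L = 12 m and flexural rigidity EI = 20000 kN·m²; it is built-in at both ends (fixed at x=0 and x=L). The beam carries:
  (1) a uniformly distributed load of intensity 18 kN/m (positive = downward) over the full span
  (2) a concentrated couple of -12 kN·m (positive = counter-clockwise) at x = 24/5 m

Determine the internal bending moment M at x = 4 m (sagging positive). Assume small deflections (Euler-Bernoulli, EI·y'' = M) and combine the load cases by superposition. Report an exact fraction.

M(4) = 1692/25 kN·m

Load 1 — uniform load w=18 kN/m over full span:
  M_1 = wLx/2 - wL²/12 - wx²/2 = 18·12·4/2 - 18·12²/12 - 18·4²/2 = 72 kN·m
Load 2 — applied couple M₀=-12 kN·m at a=24/5 m (b=L-a=36/5):
  M_2 = R_Ax - M_A  [x≤a] with R_A=-36/25, M_A=-36/25 = (-36/25)·4 - (-36/25) = -108/25 kN·m
Superposition: M = Σ M_i = 1692/25 kN·m ≈ 67.680000 kN·m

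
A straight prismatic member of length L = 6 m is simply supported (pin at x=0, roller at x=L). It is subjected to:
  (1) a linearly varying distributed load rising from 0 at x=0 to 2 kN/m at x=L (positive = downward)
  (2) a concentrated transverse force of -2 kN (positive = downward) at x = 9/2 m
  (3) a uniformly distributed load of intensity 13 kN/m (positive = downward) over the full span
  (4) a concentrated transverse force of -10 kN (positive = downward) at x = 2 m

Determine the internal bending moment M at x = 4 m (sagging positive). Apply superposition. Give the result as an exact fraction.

Load 1 — triangular load w₀=2 kN/m (0→w₀ over full span):
  M_1 = w₀Lx/6 - w₀x³/(6L) = 2·6·4/6 - 2·4³/(6·6) = 40/9 kN·m
Load 2 — point force P=-2 kN at a=9/2 m (b=L-a=3/2):
  M_2 = Pbx/L  [x≤a] = (-2)·(3/2)·4/6 = -2 kN·m
Load 3 — uniform load w=13 kN/m over full span:
  M_3 = wx(L-x)/2 = 13·4·(6-4)/2 = 52 kN·m
Load 4 — point force P=-10 kN at a=2 m (b=L-a=4):
  M_4 = Pa(L-x)/L  [x>a] = (-10)·2·(6-4)/6 = -20/3 kN·m
Superposition: M = Σ M_i = 430/9 kN·m ≈ 47.777778 kN·m

M(4) = 430/9 kN·m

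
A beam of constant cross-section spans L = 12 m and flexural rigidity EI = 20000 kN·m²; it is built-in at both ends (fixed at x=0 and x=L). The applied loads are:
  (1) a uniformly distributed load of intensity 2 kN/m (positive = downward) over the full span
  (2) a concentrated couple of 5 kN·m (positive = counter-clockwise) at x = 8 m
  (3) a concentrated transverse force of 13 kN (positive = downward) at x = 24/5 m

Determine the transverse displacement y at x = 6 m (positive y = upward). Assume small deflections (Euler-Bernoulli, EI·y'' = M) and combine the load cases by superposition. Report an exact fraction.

Load 1 — uniform load w=2 kN/m over full span:
  y_1 = -wx²(L-x)²/(24EI) = -2·6²·(12-6)²/(24·20000) = -27/5000 m
Load 2 — applied couple M₀=5 kN·m at a=8 m (b=L-a=4):
  y_2 = (R_Ax³/6 - M_Ax²/2)/EI  [x≤a] with R_A=5/9, M_A=5/3 = ((5/9)·6³/6 - (5/3)·6²/2)/20000 = -1/2000 m
Load 3 — point force P=13 kN at a=24/5 m (b=L-a=36/5):
  y_3 = -Pa²(L-x)²(3bL-(3b+a)(L-x))/(6L³EI)  [x>a] = -13·(24/5)²·(12-6)²·(3·(36/5)·12-(3·(36/5)+(24/5))·(12-6))/(6·12³·20000) = -819/156250 m
Superposition: y = Σ y_i = -13927/1250000 m ≈ -0.011142 m

y(6) = -13927/1250000 m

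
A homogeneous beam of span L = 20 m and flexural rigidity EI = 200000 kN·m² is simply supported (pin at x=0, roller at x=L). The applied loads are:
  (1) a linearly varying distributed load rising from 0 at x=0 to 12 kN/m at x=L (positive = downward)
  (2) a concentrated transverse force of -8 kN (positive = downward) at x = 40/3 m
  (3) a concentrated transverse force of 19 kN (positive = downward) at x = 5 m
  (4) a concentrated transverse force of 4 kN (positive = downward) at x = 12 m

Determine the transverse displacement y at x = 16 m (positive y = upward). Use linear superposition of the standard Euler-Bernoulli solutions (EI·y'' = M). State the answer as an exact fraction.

y(16) = -34791439/810000000 m

Load 1 — triangular load w₀=12 kN/m (0→w₀ over full span):
  y_1 = -w₀x(7L⁴-10L²x²+3x⁴)/(360LEI) = -12·16·(7·20⁴-10·20²·16²+3·16⁴)/(360·20·200000) = -3048/78125 m
Load 2 — point force P=-8 kN at a=40/3 m (b=L-a=20/3):
  y_2 = -Pa(L-x)(2Lx-a²-x²)/(6LEI)  [x>a] = -(-8)·(40/3)·(20-16)·(2·20·16-(40/3)²-16²)/(6·20·200000) = 928/253125 m
Load 3 — point force P=19 kN at a=5 m (b=L-a=15):
  y_3 = -Pa(L-x)(2Lx-a²-x²)/(6LEI)  [x>a] = -19·5·(20-16)·(2·20·16-5²-16²)/(6·20·200000) = -6821/1200000 m
Load 4 — point force P=4 kN at a=12 m (b=L-a=8):
  y_4 = -Pa(L-x)(2Lx-a²-x²)/(6LEI)  [x>a] = -4·12·(20-16)·(2·20·16-12²-16²)/(6·20·200000) = -6/3125 m
Superposition: y = Σ y_i = -34791439/810000000 m ≈ -0.042952 m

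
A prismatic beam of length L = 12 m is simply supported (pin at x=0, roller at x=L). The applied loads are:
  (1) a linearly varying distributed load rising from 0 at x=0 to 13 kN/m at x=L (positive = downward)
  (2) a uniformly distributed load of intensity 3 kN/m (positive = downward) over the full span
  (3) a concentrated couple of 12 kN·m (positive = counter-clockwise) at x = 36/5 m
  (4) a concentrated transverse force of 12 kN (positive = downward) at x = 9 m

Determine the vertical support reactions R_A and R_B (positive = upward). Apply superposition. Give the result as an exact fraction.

R_A = 48 kN, R_B = 78 kN

Load 1 — triangular load w₀=13 kN/m (0→w₀ over full span):
  R_A = w₀L/6 = 13·12/6 = 26 kN
  R_B = w₀L/3 = 13·12/3 = 52 kN
Load 2 — uniform load w=3 kN/m over full span:
  R_A = wL/2 = 3·12/2 = 18 kN
  R_B = wL/2 = 3·12/2 = 18 kN
Load 3 — applied couple M₀=12 kN·m at a=36/5 m (b=L-a=24/5):
  R_A = M₀/L = 12/12 = 1 kN
  R_B = -M₀/L = -12/12 = -1 kN
Load 4 — point force P=12 kN at a=9 m (b=L-a=3):
  R_A = Pb/L = 12·3/12 = 3 kN
  R_B = Pa/L = 12·9/12 = 9 kN
Superposition: R_A = 48 kN, R_B = 78 kN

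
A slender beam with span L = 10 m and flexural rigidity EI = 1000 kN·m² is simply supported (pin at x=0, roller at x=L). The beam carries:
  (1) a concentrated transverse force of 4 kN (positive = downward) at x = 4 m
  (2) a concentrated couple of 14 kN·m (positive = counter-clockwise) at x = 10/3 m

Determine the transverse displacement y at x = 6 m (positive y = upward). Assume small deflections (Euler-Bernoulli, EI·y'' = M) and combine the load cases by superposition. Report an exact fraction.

y(6) = -142/5625 m

Load 1 — point force P=4 kN at a=4 m (b=L-a=6):
  y_1 = -Pa(L-x)(2Lx-a²-x²)/(6LEI)  [x>a] = -4·4·(10-6)·(2·10·6-4²-6²)/(6·10·1000) = -136/1875 m
Load 2 — applied couple M₀=14 kN·m at a=10/3 m (b=L-a=20/3):
  y_2 = (M₀x³/(6L)-M₀(x-a)²/2+C₁x)/EI  [x>a] with C₁=M₀(3b²-L²)/(6L)=70/9 = (14·6³/(6·10)-14·(6-(10/3))²/2+(70/9)·6)/1000 = 266/5625 m
Superposition: y = Σ y_i = -142/5625 m ≈ -0.025244 m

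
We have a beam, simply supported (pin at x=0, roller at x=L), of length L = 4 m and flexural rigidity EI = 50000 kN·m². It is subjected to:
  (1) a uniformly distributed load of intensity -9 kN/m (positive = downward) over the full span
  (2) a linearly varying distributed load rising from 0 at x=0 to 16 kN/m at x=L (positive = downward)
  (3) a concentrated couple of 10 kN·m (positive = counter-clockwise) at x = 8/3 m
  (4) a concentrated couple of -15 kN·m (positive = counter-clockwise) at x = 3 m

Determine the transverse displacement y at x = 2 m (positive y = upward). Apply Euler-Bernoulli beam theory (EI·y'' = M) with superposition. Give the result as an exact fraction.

y(2) = 13/72000 m

Load 1 — uniform load w=-9 kN/m over full span:
  y_1 = -wx(L³-2Lx²+x³)/(24EI) = -(-9)·2·(4³-2·4·2²+2³)/(24·50000) = 3/5000 m
Load 2 — triangular load w₀=16 kN/m (0→w₀ over full span):
  y_2 = -w₀x(7L⁴-10L²x²+3x⁴)/(360LEI) = -16·2·(7·4⁴-10·4²·2²+3·2⁴)/(360·4·50000) = -1/1875 m
Load 3 — applied couple M₀=10 kN·m at a=8/3 m (b=L-a=4/3):
  y_3 = (M₀x³/(6L)+C₁x)/EI  [x≤a] with C₁=M₀(3b²-L²)/(6L)=-40/9 = (10·2³/(6·4)+(-40/9)·2)/50000 = -1/9000 m
Load 4 — applied couple M₀=-15 kN·m at a=3 m (b=L-a=1):
  y_4 = (M₀x³/(6L)+C₁x)/EI  [x≤a] with C₁=M₀(3b²-L²)/(6L)=65/8 = ((-15)·2³/(6·4)+(65/8)·2)/50000 = 9/40000 m
Superposition: y = Σ y_i = 13/72000 m ≈ 0.000181 m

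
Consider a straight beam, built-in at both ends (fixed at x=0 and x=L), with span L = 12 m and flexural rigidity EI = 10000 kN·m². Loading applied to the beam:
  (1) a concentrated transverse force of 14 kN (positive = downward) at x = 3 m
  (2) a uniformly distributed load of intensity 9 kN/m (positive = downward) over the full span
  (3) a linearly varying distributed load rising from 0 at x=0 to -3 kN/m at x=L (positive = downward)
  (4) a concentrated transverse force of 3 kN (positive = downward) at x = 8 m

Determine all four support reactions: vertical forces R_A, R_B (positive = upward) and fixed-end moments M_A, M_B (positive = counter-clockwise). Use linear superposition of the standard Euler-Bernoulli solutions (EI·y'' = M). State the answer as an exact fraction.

R_A = 44057/720 kN, M_A = 14387/120 kN·m, R_B = 32983/720 kN, M_B = -11953/120 kN·m

Load 1 — point force P=14 kN at a=3 m (b=L-a=9):
  R_A = Pb²(3a+b)/L³ = 14·9²·(3·3+9)/12³ = 189/16 kN
  M_A = Pab²/L² = 14·3·9²/12² = 189/8 kN·m
  R_B = Pa²(a+3b)/L³ = 14·3²·(3+3·9)/12³ = 35/16 kN
  M_B = -Pa²b/L² = -14·3²·9/12² = -63/8 kN·m
Load 2 — uniform load w=9 kN/m over full span:
  R_A = wL/2 = 9·12/2 = 54 kN
  M_A = wL²/12 = 9·12²/12 = 108 kN·m
  R_B = wL/2 = 9·12/2 = 54 kN
  M_B = -wL²/12 = -9·12²/12 = -108 kN·m
Load 3 — triangular load w₀=-3 kN/m (0→w₀ over full span):
  R_A = 3w₀L/20 = 3·(-3)·12/20 = -27/5 kN
  M_A = w₀L²/30 = (-3)·12²/30 = -72/5 kN·m
  R_B = 7w₀L/20 = 7·(-3)·12/20 = -63/5 kN
  M_B = -w₀L²/20 = -(-3)·12²/20 = 108/5 kN·m
Load 4 — point force P=3 kN at a=8 m (b=L-a=4):
  R_A = Pb²(3a+b)/L³ = 3·4²·(3·8+4)/12³ = 7/9 kN
  M_A = Pab²/L² = 3·8·4²/12² = 8/3 kN·m
  R_B = Pa²(a+3b)/L³ = 3·8²·(8+3·4)/12³ = 20/9 kN
  M_B = -Pa²b/L² = -3·8²·4/12² = -16/3 kN·m
Superposition: R_A = 44057/720 kN, M_A = 14387/120 kN·m, R_B = 32983/720 kN, M_B = -11953/120 kN·m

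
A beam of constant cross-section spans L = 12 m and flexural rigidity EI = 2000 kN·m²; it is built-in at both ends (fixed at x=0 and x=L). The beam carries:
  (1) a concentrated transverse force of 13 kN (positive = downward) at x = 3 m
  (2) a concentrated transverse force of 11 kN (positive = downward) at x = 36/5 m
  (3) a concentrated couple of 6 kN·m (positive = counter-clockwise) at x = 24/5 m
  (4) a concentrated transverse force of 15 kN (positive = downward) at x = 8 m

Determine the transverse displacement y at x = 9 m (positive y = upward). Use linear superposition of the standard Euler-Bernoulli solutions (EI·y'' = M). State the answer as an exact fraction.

y(9) = -226921/3200000 m

Load 1 — point force P=13 kN at a=3 m (b=L-a=9):
  y_1 = -Pa²(L-x)²(3bL-(3b+a)(L-x))/(6L³EI)  [x>a] = -13·3²·(12-9)²·(3·9·12-(3·9+3)·(12-9))/(6·12³·2000) = -1521/128000 m
Load 2 — point force P=11 kN at a=36/5 m (b=L-a=24/5):
  y_2 = -Pa²(L-x)²(3bL-(3b+a)(L-x))/(6L³EI)  [x>a] = -11·(36/5)²·(12-9)²·(3·(24/5)·12-(3·(24/5)+(36/5))·(12-9))/(6·12³·2000) = -2673/100000 m
Load 3 — applied couple M₀=6 kN·m at a=24/5 m (b=L-a=36/5):
  y_3 = (R_Ax³/6 - M_Ax²/2 - M₀(x-a)²/2)/EI  [x>a] with R_A=18/25, M_A=18/25 = ((18/25)·9³/6 - (18/25)·9²/2 - 6·(9-(24/5))²/2)/2000 = 27/10000 m
Load 4 — point force P=15 kN at a=8 m (b=L-a=4):
  y_4 = -Pa²(L-x)²(3bL-(3b+a)(L-x))/(6L³EI)  [x>a] = -15·8²·(12-9)²·(3·4·12-(3·4+8)·(12-9))/(6·12³·2000) = -7/200 m
Superposition: y = Σ y_i = -226921/3200000 m ≈ -0.070913 m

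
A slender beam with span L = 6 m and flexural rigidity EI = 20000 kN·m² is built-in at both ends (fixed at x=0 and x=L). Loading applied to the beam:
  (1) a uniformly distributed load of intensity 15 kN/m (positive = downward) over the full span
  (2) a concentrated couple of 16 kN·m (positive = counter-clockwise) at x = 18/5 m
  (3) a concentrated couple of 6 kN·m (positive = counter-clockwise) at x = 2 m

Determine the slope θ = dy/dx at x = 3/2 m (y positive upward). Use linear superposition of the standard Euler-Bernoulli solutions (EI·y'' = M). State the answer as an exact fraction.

θ(3/2) = -10869/8000000 rad

Load 1 — uniform load w=15 kN/m over full span:
  θ_1 = -wx(L-x)(L-2x)/(12EI) = -15·(3/2)·(6-(3/2))·(6-2·(3/2))/(12·20000) = -81/64000 rad
Load 2 — applied couple M₀=16 kN·m at a=18/5 m (b=L-a=12/5):
  θ_2 = (R_Ax²/2 - M_Ax)/EI  [x≤a] with R_A=96/25, M_A=128/25 = ((96/25)·(3/2)²/2 - (128/25)·(3/2))/20000 = -21/125000 rad
Load 3 — applied couple M₀=6 kN·m at a=2 m (b=L-a=4):
  θ_3 = (R_Ax²/2 - M_Ax)/EI  [x≤a] with R_A=4/3, M_A=0 = ((4/3)·(3/2)²/2 - 0·(3/2))/20000 = 3/40000 rad
Superposition: θ = Σ θ_i = -10869/8000000 rad ≈ -0.001359 rad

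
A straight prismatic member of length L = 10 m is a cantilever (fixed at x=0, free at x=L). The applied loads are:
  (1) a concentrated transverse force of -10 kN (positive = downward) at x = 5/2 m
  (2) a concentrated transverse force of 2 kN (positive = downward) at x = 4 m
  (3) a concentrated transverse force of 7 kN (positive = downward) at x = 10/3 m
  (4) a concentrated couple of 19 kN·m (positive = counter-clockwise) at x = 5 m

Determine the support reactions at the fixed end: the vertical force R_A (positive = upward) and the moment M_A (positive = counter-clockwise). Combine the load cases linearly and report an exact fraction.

R_A = -1 kN, M_A = -38/3 kN·m

Load 1 — point force P=-10 kN at a=5/2 m (b=L-a=15/2):
  R_A = P = (-10) = -10 kN
  M_A = Pa = (-10)·(5/2) = -25 kN·m
Load 2 — point force P=2 kN at a=4 m (b=L-a=6):
  R_A = P = 2 kN
  M_A = Pa = 2·4 = 8 kN·m
Load 3 — point force P=7 kN at a=10/3 m (b=L-a=20/3):
  R_A = P = 7 kN
  M_A = Pa = 7·(10/3) = 70/3 kN·m
Load 4 — applied couple M₀=19 kN·m at a=5 m (b=L-a=5):
  R_A = 0 kN
  M_A = -M₀ = -19 kN·m
Superposition: R_A = -1 kN, M_A = -38/3 kN·m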